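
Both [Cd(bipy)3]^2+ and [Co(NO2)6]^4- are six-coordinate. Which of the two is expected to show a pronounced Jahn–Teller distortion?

[Co(NO2)6]^4-

[Cd(bipy)3]^2+: 2,2′-bipyridine is neutral; balancing the +2 overall charge requires Cd(II). Cadmium is a group-12 element; Cd(II) is therefore d¹⁰. The d¹⁰ configuration leaves the e_g set evenly filled (or empty) — no strong Jahn–Teller driving force.
[Co(NO2)6]^4-: Ligand charges: each nitro (N-bound nitrite) is −1. With an overall charge of −4 the cobalt centre must be in the +2 oxidation state. Co sits in group 9, so the d-electron count is 9 − 2 = 7. Nitro (N-bound nitrite) is a strong-field ligand (high in the spectrochemical series) for a first-row metal, so the complex is low-spin. The t₂g⁶e_g¹ (low-spin) configuration has an unevenly filled e_g set; the Jahn–Teller theorem predicts a tetragonal distortion (typically axial elongation) to lift the degeneracy.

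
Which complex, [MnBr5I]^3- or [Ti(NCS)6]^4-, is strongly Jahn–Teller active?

[MnBr5I]^3-

[MnBr5I]^3-: Ligand charges: each bromide is −1; each iodide is −1. With an overall charge of −3 the manganese centre must be in the +3 oxidation state. Mn sits in group 7, so the d-electron count is 7 − 3 = 4. Bromide and iodide are weak-field ligands for a first-row metal, so the complex is high-spin. The t₂g³e_g¹ (high-spin) configuration has an unevenly filled e_g set; the Jahn–Teller theorem predicts a tetragonal distortion (typically axial elongation) to lift the degeneracy.
[Ti(NCS)6]^4-: Ligand charges: each isothiocyanate is −1. With an overall charge of −4 the titanium centre must be in the +2 oxidation state. Group 4 minus oxidation state 2 gives a d² configuration. The d² configuration leaves the e_g set evenly filled (or empty) — no strong Jahn–Teller driving force.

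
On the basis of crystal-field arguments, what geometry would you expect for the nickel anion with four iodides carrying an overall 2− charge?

tetrahedral

Each iodide is −1; balancing the −2 overall charge requires Ni(II).
Group 10 minus oxidation state 2 gives a d⁸ configuration.
Coordination number: 4.
Iodide is a weak-field ligand.
With weak-field ligands the CFSE gain from square planar is small, so a 3d d⁸ ion takes the sterically preferred tetrahedral geometry.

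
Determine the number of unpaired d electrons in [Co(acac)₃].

Ligand charges: each acetylacetonate is −1. With an overall charge of 0 the cobalt centre must be in the +3 oxidation state.
Group 9 minus oxidation state 3 gives a d⁶ configuration.
Counting donor atoms: 3×acetylacetonate (bidentate) → 6 donors. Coordination number = 6.
The spin state decides the count: Co(III) has an exceptionally large octahedral splitting and is low-spin with essentially every ligand except fluoride.
An octahedral low-spin d⁶ ion is t₂g⁶e_g⁰, giving 0 unpaired electrons.

0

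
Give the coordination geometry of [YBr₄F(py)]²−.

octahedral

Each bromide is −1; each fluoride is −1; pyridine is neutral; balancing the −2 overall charge requires Y(III).
Y sits in group 3, so the d-electron count is 3 − 3 = 0.
Coordination number: 6.
Six donors around a single metal centre give an octahedral coordination sphere.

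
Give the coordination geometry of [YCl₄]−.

Each chloride is −1; balancing the −1 overall charge requires Y(III).
Y sits in group 3, so the d-electron count is 3 − 3 = 0.
With 4 monodentate ligands the coordination number is 4.
A d⁰ ion has no crystal-field stabilisation preference between square planar and tetrahedral, so four ligands adopt the sterically favoured tetrahedral geometry.

tetrahedral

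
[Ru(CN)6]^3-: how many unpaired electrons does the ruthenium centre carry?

1

Summing ligand charges against the −3 overall charge gives an oxidation state of +3 for ruthenium.
Group 8 minus oxidation state 3 gives a d⁵ configuration.
The spin state decides the count: a 4d ion has a large Δₒ and is invariably low-spin.
An octahedral low-spin d⁵ ion is t₂g⁵e_g⁰, giving 1 unpaired electron.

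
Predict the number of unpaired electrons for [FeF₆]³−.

Each fluoride is −1; balancing the −3 overall charge requires Fe(III).
Iron is a group-8 element; Fe(III) is therefore d⁵.
The spin state decides the count: Fluoride is a weak-field ligand for a first-row metal, so the complex is high-spin.
An octahedral high-spin d⁵ ion is t₂g³e_g², giving 5 unpaired electrons.

5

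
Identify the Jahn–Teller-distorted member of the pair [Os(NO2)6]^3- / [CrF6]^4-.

[Os(NO2)6]^3-: Ligand charges: each nitro (N-bound nitrite) is −1. With an overall charge of −3 the osmium centre must be in the +3 oxidation state. Group 8 minus oxidation state 3 gives a d⁵ configuration. A 5d ion has a large Δₒ and is invariably low-spin. The d⁵ configuration leaves the e_g set evenly filled (or empty) — no strong Jahn–Teller driving force.
[CrF6]^4-: Ligand charges: each fluoride is −1. With an overall charge of −4 the chromium centre must be in the +2 oxidation state. Chromium is a group-6 element; Cr(II) is therefore d⁴. Fluoride is a weak-field ligand for a first-row metal, so the complex is high-spin. The t₂g³e_g¹ (high-spin) configuration has an unevenly filled e_g set; the Jahn–Teller theorem predicts a tetragonal distortion (typically axial elongation) to lift the degeneracy.

[CrF6]^4-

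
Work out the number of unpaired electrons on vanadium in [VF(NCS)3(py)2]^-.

Each fluoride is −1; each isothiocyanate is −1; pyridine is neutral; balancing the −1 overall charge requires V(III).
Vanadium is a group-5 element; V(III) is therefore d².
In an octahedral field the d² configuration is t₂g²e_g⁰ (only one arrangement possible), giving 2 unpaired electrons.

2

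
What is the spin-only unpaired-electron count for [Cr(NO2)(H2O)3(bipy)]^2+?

3 unpaired electrons

Summing ligand charges against the +2 overall charge gives an oxidation state of +3 for chromium.
Group 6 minus oxidation state 3 gives a d³ configuration.
Counting donor atoms: 1×nitro (N-bound nitrite) (monodentate) → 1 donor; 3×water (monodentate) → 3 donors; 1×2,2′-bipyridine (bidentate) → 2 donors. Coordination number = 6.
In an octahedral field the d³ configuration is t₂g³e_g⁰ (only one arrangement possible), giving 3 unpaired electrons.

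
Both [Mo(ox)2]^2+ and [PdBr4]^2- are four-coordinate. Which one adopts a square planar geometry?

[PdBr4]^2-

For [Mo(ox)2]^2+: Summing ligand charges against the +2 overall charge gives an oxidation state of +6 for molybdenum. Mo sits in group 6, so the d-electron count is 6 − 6 = 0. A d⁰ ion has no crystal-field stabilisation preference between square planar and tetrahedral, so four ligands adopt the sterically favoured tetrahedral geometry. → tetrahedral.
For [PdBr4]^2-: Summing ligand charges against the −2 overall charge gives an oxidation state of +2 for palladium. Pd sits in group 10, so the d-electron count is 10 − 2 = 8. A 4d d⁸ ion has a large crystal-field splitting; square planar leaves the high-energy d_{x²−y²} orbital empty and maximises CFSE. → square planar.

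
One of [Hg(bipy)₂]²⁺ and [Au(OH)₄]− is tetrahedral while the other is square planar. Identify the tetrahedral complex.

[Hg(bipy)₂]²⁺

For [Hg(bipy)₂]²⁺: Summing ligand charges against the +2 overall charge gives an oxidation state of +2 for mercury. Mercury is a group-12 element; Hg(II) is therefore d¹⁰. A d¹⁰ ion has no crystal-field stabilisation preference between square planar and tetrahedral, so four ligands adopt the sterically favoured tetrahedral geometry. → tetrahedral.
For [Au(OH)₄]−: Summing ligand charges against the −1 overall charge gives an oxidation state of +3 for gold. Au sits in group 11, so the d-electron count is 11 − 3 = 8. A 5d d⁸ ion has a large crystal-field splitting; square planar leaves the high-energy d_{x²−y²} orbital empty and maximises CFSE. → square planar.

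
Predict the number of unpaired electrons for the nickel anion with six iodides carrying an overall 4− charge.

2

Each iodide is −1; balancing the −4 overall charge requires Ni(II).
Nickel is a group-10 element; Ni(II) is therefore d⁸.
In an octahedral field the d⁸ configuration is t₂g⁶e_g² (only one arrangement possible), giving 2 unpaired electrons.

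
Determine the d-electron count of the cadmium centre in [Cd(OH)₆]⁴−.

Each hydroxide is −1; balancing the −4 overall charge requires Cd(II).
Group 12 minus oxidation state 2 gives a d¹⁰ configuration.

d10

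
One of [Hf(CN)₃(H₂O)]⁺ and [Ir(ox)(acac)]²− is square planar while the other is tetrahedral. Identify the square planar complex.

For [Hf(CN)₃(H₂O)]⁺: Summing ligand charges against the +1 overall charge gives an oxidation state of +4 for hafnium. Hf sits in group 4, so the d-electron count is 4 − 4 = 0. A d⁰ ion has no crystal-field stabilisation preference between square planar and tetrahedral, so four ligands adopt the sterically favoured tetrahedral geometry. → tetrahedral.
For [Ir(ox)(acac)]²−: Each oxalate is −2; each acetylacetonate is −1; balancing the −2 overall charge requires Ir(I). Iridium is a group-9 element; Ir(I) is therefore d⁸. A 5d d⁸ ion has a large crystal-field splitting; square planar leaves the high-energy d_{x²−y²} orbital empty and maximises CFSE. → square planar.

[Ir(ox)(acac)]²−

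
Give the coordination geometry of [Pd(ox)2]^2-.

square planar

Summing ligand charges against the −2 overall charge gives an oxidation state of +2 for palladium.
Group 10 minus oxidation state 2 gives a d⁸ configuration.
Counting donor atoms: 2×oxalate (bidentate) → 4 donors. Coordination number = 4.
A 4d d⁸ ion has a large crystal-field splitting; square planar leaves the high-energy d_{x²−y²} orbital empty and maximises CFSE.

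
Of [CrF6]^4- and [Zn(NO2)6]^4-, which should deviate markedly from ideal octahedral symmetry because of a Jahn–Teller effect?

[CrF6]^4-

[CrF6]^4-: Ligand charges: each fluoride is −1. With an overall charge of −4 the chromium centre must be in the +2 oxidation state. Group 6 minus oxidation state 2 gives a d⁴ configuration. Fluoride is a weak-field ligand for a first-row metal, so the complex is high-spin. The t₂g³e_g¹ (high-spin) configuration has an unevenly filled e_g set; the Jahn–Teller theorem predicts a tetragonal distortion (typically axial elongation) to lift the degeneracy.
[Zn(NO2)6]^4-: Summing ligand charges against the −4 overall charge gives an oxidation state of +2 for zinc. Group 12 minus oxidation state 2 gives a d¹⁰ configuration. The d¹⁰ configuration leaves the e_g set evenly filled (or empty) — no strong Jahn–Teller driving force.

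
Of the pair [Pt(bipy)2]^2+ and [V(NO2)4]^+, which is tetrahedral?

[V(NO2)4]^+

For [Pt(bipy)2]^2+: 2,2′-bipyridine is neutral; balancing the +2 overall charge requires Pt(II). Pt sits in group 10, so the d-electron count is 10 − 2 = 8. A 5d d⁸ ion has a large crystal-field splitting; square planar leaves the high-energy d_{x²−y²} orbital empty and maximises CFSE. → square planar.
For [V(NO2)4]^+: Ligand charges: each nitro (N-bound nitrite) is −1. With an overall charge of +1 the vanadium centre must be in the +5 oxidation state. Vanadium is a group-5 element; V(V) is therefore d⁰. A d⁰ ion has no crystal-field stabilisation preference between square planar and tetrahedral, so four ligands adopt the sterically favoured tetrahedral geometry. → tetrahedral.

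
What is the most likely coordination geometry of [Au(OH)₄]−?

square planar

Each hydroxide is −1; balancing the −1 overall charge requires Au(III).
Au sits in group 11, so the d-electron count is 11 − 3 = 8.
Coordination number: 4.
A 5d d⁸ ion has a large crystal-field splitting; square planar leaves the high-energy d_{x²−y²} orbital empty and maximises CFSE.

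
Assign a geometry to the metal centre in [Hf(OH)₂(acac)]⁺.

Ligand charges: each hydroxide is −1; each acetylacetonate is −1. With an overall charge of +1 the hafnium centre must be in the +4 oxidation state.
Hafnium is a group-4 element; Hf(IV) is therefore d⁰.
Counting donor atoms: 2×hydroxide (monodentate) → 2 donors; 1×acetylacetonate (bidentate) → 2 donors. Coordination number = 4.
A d⁰ ion has no crystal-field stabilisation preference between square planar and tetrahedral, so four ligands adopt the sterically favoured tetrahedral geometry.

tetrahedral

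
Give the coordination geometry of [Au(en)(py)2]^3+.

square planar

Ligand charges: ethylenediamine is neutral; pyridine is neutral. With an overall charge of +3 the gold centre must be in the +3 oxidation state.
Group 11 minus oxidation state 3 gives a d⁸ configuration.
Counting donor atoms: 1×ethylenediamine (bidentate) → 2 donors; 2×pyridine (monodentate) → 2 donors. Coordination number = 4.
A 5d d⁸ ion has a large crystal-field splitting; square planar leaves the high-energy d_{x²−y²} orbital empty and maximises CFSE.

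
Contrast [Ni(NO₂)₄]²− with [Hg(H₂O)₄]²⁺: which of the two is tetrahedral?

[Hg(H₂O)₄]²⁺

For [Ni(NO₂)₄]²−: Each nitro (N-bound nitrite) is −1; balancing the −2 overall charge requires Ni(II). Group 10 minus oxidation state 2 gives a d⁸ configuration. Nitro (N-bound nitrite) is a strong-field ligand (high in the spectrochemical series). A 3d d⁸ ion with strong-field ligands gains enough CFSE to favour square planar over tetrahedral. → square planar.
For [Hg(H₂O)₄]²⁺: Summing ligand charges against the +2 overall charge gives an oxidation state of +2 for mercury. Hg sits in group 12, so the d-electron count is 12 − 2 = 10. A d¹⁰ ion has no crystal-field stabilisation preference between square planar and tetrahedral, so four ligands adopt the sterically favoured tetrahedral geometry. → tetrahedral.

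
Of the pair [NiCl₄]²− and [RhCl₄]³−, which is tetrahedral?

[NiCl₄]²−

For [NiCl₄]²−: Each chloride is −1; balancing the −2 overall charge requires Ni(II). Group 10 minus oxidation state 2 gives a d⁸ configuration. Chloride is a weak-field ligand. With weak-field ligands the CFSE gain from square planar is small, so a 3d d⁸ ion takes the sterically preferred tetrahedral geometry. → tetrahedral.
For [RhCl₄]³−: Each chloride is −1; balancing the −3 overall charge requires Rh(I). Rhodium is a group-9 element; Rh(I) is therefore d⁸. A 4d d⁸ ion has a large crystal-field splitting; square planar leaves the high-energy d_{x²−y²} orbital empty and maximises CFSE. → square planar.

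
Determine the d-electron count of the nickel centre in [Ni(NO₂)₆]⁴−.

Ligand charges: each nitro (N-bound nitrite) is −1. With an overall charge of −4 the nickel centre must be in the +2 oxidation state.
Ni sits in group 10, so the d-electron count is 10 − 2 = 8.

d⁸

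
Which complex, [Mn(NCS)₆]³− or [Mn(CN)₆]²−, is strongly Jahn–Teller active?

[Mn(NCS)₆]³−

[Mn(NCS)₆]³−: Summing ligand charges against the −3 overall charge gives an oxidation state of +3 for manganese. Group 7 minus oxidation state 3 gives a d⁴ configuration. Isothiocyanate is a weak-field ligand for a first-row metal, so the complex is high-spin. The t₂g³e_g¹ (high-spin) configuration has an unevenly filled e_g set; the Jahn–Teller theorem predicts a tetragonal distortion (typically axial elongation) to lift the degeneracy.
[Mn(CN)₆]²−: Ligand charges: each cyanide is −1. With an overall charge of −2 the manganese centre must be in the +4 oxidation state. Mn sits in group 7, so the d-electron count is 7 − 4 = 3. The d³ configuration leaves the e_g set evenly filled (or empty) — no strong Jahn–Teller driving force.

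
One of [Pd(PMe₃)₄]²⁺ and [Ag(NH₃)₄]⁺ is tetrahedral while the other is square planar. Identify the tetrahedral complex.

[Ag(NH₃)₄]⁺

For [Pd(PMe₃)₄]²⁺: Summing ligand charges against the +2 overall charge gives an oxidation state of +2 for palladium. Group 10 minus oxidation state 2 gives a d⁸ configuration. A 4d d⁸ ion has a large crystal-field splitting; square planar leaves the high-energy d_{x²−y²} orbital empty and maximises CFSE. → square planar.
For [Ag(NH₃)₄]⁺: Ammonia is neutral; balancing the +1 overall charge requires Ag(I). Ag sits in group 11, so the d-electron count is 11 − 1 = 10. A d¹⁰ ion has no crystal-field stabilisation preference between square planar and tetrahedral, so four ligands adopt the sterically favoured tetrahedral geometry. → tetrahedral.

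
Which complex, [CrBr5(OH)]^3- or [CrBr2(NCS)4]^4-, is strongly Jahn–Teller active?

[CrBr5(OH)]^3-: Each bromide is −1; each hydroxide is −1; balancing the −3 overall charge requires Cr(III). Group 6 minus oxidation state 3 gives a d³ configuration. The d³ configuration leaves the e_g set evenly filled (or empty) — no strong Jahn–Teller driving force.
[CrBr2(NCS)4]^4-: Ligand charges: each bromide is −1; each isothiocyanate is −1. With an overall charge of −4 the chromium centre must be in the +2 oxidation state. Cr sits in group 6, so the d-electron count is 6 − 2 = 4. Bromide and isothiocyanate are weak-field ligands for a first-row metal, so the complex is high-spin. The t₂g³e_g¹ (high-spin) configuration has an unevenly filled e_g set; the Jahn–Teller theorem predicts a tetragonal distortion (typically axial elongation) to lift the degeneracy.

[CrBr2(NCS)4]^4-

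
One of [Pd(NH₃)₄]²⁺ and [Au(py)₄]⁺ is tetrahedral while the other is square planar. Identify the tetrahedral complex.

[Au(py)₄]⁺

For [Pd(NH₃)₄]²⁺: Summing ligand charges against the +2 overall charge gives an oxidation state of +2 for palladium. Palladium is a group-10 element; Pd(II) is therefore d⁸. A 4d d⁸ ion has a large crystal-field splitting; square planar leaves the high-energy d_{x²−y²} orbital empty and maximises CFSE. → square planar.
For [Au(py)₄]⁺: Summing ligand charges against the +1 overall charge gives an oxidation state of +1 for gold. Group 11 minus oxidation state 1 gives a d¹⁰ configuration. A d¹⁰ ion has no crystal-field stabilisation preference between square planar and tetrahedral, so four ligands adopt the sterically favoured tetrahedral geometry. → tetrahedral.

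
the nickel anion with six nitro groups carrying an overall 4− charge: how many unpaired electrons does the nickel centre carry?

Summing ligand charges against the −4 overall charge gives an oxidation state of +2 for nickel.
Group 10 minus oxidation state 2 gives a d⁸ configuration.
In an octahedral field the d⁸ configuration is t₂g⁶e_g² (only one arrangement possible), giving 2 unpaired electrons.

2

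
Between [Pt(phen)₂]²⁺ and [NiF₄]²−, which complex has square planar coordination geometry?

[Pt(phen)₂]²⁺

For [Pt(phen)₂]²⁺: 1,10-phenanthroline is neutral; balancing the +2 overall charge requires Pt(II). Pt sits in group 10, so the d-electron count is 10 − 2 = 8. A 5d d⁸ ion has a large crystal-field splitting; square planar leaves the high-energy d_{x²−y²} orbital empty and maximises CFSE. → square planar.
For [NiF₄]²−: Summing ligand charges against the −2 overall charge gives an oxidation state of +2 for nickel. Nickel is a group-10 element; Ni(II) is therefore d⁸. Fluoride is a weak-field ligand. With weak-field ligands the CFSE gain from square planar is small, so a 3d d⁸ ion takes the sterically preferred tetrahedral geometry. → tetrahedral.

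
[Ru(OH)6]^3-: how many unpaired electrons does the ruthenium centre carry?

Summing ligand charges against the −3 overall charge gives an oxidation state of +3 for ruthenium.
Ruthenium is a group-8 element; Ru(III) is therefore d⁵.
The spin state decides the count: a 4d ion has a large Δₒ and is invariably low-spin.
An octahedral low-spin d⁵ ion is t₂g⁵e_g⁰, giving 1 unpaired electron.

1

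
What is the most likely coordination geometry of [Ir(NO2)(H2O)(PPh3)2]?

square planar

Ligand charges: each nitro (N-bound nitrite) is −1; water is neutral; triphenylphosphine is neutral. With an overall charge of 0 the iridium centre must be in the +1 oxidation state.
Ir sits in group 9, so the d-electron count is 9 − 1 = 8.
Coordination number: 4.
A 5d d⁸ ion has a large crystal-field splitting; square planar leaves the high-energy d_{x²−y²} orbital empty and maximises CFSE.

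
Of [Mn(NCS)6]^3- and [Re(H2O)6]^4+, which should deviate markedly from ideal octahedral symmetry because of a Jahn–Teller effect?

[Mn(NCS)6]^3-: Ligand charges: each isothiocyanate is −1. With an overall charge of −3 the manganese centre must be in the +3 oxidation state. Group 7 minus oxidation state 3 gives a d⁴ configuration. Isothiocyanate is a weak-field ligand for a first-row metal, so the complex is high-spin. The t₂g³e_g¹ (high-spin) configuration has an unevenly filled e_g set; the Jahn–Teller theorem predicts a tetragonal distortion (typically axial elongation) to lift the degeneracy.
[Re(H2O)6]^4+: Water is neutral; balancing the +4 overall charge requires Re(IV). Re sits in group 7, so the d-electron count is 7 − 4 = 3. The d³ configuration leaves the e_g set evenly filled (or empty) — no strong Jahn–Teller driving force.

[Mn(NCS)6]^3-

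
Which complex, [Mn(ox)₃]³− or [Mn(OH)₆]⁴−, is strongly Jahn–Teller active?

[Mn(ox)₃]³−

[Mn(ox)₃]³−: Summing ligand charges against the −3 overall charge gives an oxidation state of +3 for manganese. Group 7 minus oxidation state 3 gives a d⁴ configuration. Oxalate is a weak-field ligand for a first-row metal, so the complex is high-spin. The t₂g³e_g¹ (high-spin) configuration has an unevenly filled e_g set; the Jahn–Teller theorem predicts a tetragonal distortion (typically axial elongation) to lift the degeneracy.
[Mn(OH)₆]⁴−: Each hydroxide is −1; balancing the −4 overall charge requires Mn(II). Manganese is a group-7 element; Mn(II) is therefore d⁵. Hydroxide is a weak-field ligand for a first-row metal, so the complex is high-spin. The d⁵ configuration leaves the e_g set evenly filled (or empty) — no strong Jahn–Teller driving force.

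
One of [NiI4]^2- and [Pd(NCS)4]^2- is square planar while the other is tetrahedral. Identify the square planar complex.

For [NiI4]^2-: Summing ligand charges against the −2 overall charge gives an oxidation state of +2 for nickel. Group 10 minus oxidation state 2 gives a d⁸ configuration. Iodide is a weak-field ligand. With weak-field ligands the CFSE gain from square planar is small, so a 3d d⁸ ion takes the sterically preferred tetrahedral geometry. → tetrahedral.
For [Pd(NCS)4]^2-: Ligand charges: each isothiocyanate is −1. With an overall charge of −2 the palladium centre must be in the +2 oxidation state. Pd sits in group 10, so the d-electron count is 10 − 2 = 8. A 4d d⁸ ion has a large crystal-field splitting; square planar leaves the high-energy d_{x²−y²} orbital empty and maximises CFSE. → square planar.

[Pd(NCS)4]^2-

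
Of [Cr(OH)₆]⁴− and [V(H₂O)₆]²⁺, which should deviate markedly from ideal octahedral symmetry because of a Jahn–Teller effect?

[Cr(OH)₆]⁴−

[Cr(OH)₆]⁴−: Summing ligand charges against the −4 overall charge gives an oxidation state of +2 for chromium. Cr sits in group 6, so the d-electron count is 6 − 2 = 4. Hydroxide is a weak-field ligand for a first-row metal, so the complex is high-spin. The t₂g³e_g¹ (high-spin) configuration has an unevenly filled e_g set; the Jahn–Teller theorem predicts a tetragonal distortion (typically axial elongation) to lift the degeneracy.
[V(H₂O)₆]²⁺: Water is neutral; balancing the +2 overall charge requires V(II). Group 5 minus oxidation state 2 gives a d³ configuration. The d³ configuration leaves the e_g set evenly filled (or empty) — no strong Jahn–Teller driving force.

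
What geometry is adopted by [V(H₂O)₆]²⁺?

Water is neutral; balancing the +2 overall charge requires V(II).
Group 5 minus oxidation state 2 gives a d³ configuration.
With 6 monodentate ligands the coordination number is 6.
Six donors around a single metal centre give an octahedral coordination sphere.

octahedral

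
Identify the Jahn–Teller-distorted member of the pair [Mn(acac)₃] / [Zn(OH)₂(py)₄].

[Mn(acac)₃]: Each acetylacetonate is −1; balancing the 0 overall charge requires Mn(III). Manganese is a group-7 element; Mn(III) is therefore d⁴. Acetylacetonate is a weak-field ligand for a first-row metal, so the complex is high-spin. The t₂g³e_g¹ (high-spin) configuration has an unevenly filled e_g set; the Jahn–Teller theorem predicts a tetragonal distortion (typically axial elongation) to lift the degeneracy.
[Zn(OH)₂(py)₄]: Ligand charges: each hydroxide is −1; pyridine is neutral. With an overall charge of 0 the zinc centre must be in the +2 oxidation state. Group 12 minus oxidation state 2 gives a d¹⁰ configuration. The d¹⁰ configuration leaves the e_g set evenly filled (or empty) — no strong Jahn–Teller driving force.

[Mn(acac)₃]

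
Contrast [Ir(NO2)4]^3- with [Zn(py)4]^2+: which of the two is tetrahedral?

For [Ir(NO2)4]^3-: Summing ligand charges against the −3 overall charge gives an oxidation state of +1 for iridium. Ir sits in group 9, so the d-electron count is 9 − 1 = 8. A 5d d⁸ ion has a large crystal-field splitting; square planar leaves the high-energy d_{x²−y²} orbital empty and maximises CFSE. → square planar.
For [Zn(py)4]^2+: Ligand charges: pyridine is neutral. With an overall charge of +2 the zinc centre must be in the +2 oxidation state. Zn sits in group 12, so the d-electron count is 12 − 2 = 10. A d¹⁰ ion has no crystal-field stabilisation preference between square planar and tetrahedral, so four ligands adopt the sterically favoured tetrahedral geometry. → tetrahedral.

[Zn(py)4]^2+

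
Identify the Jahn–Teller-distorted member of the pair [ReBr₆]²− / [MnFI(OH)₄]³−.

[MnFI(OH)₄]³−

[ReBr₆]²−: Each bromide is −1; balancing the −2 overall charge requires Re(IV). Group 7 minus oxidation state 4 gives a d³ configuration. The d³ configuration leaves the e_g set evenly filled (or empty) — no strong Jahn–Teller driving force.
[MnFI(OH)₄]³−: Ligand charges: each fluoride is −1; each iodide is −1; each hydroxide is −1. With an overall charge of −3 the manganese centre must be in the +3 oxidation state. Group 7 minus oxidation state 3 gives a d⁴ configuration. Fluoride, hydroxide, and iodide are weak-field ligands for a first-row metal, so the complex is high-spin. The t₂g³e_g¹ (high-spin) configuration has an unevenly filled e_g set; the Jahn–Teller theorem predicts a tetragonal distortion (typically axial elongation) to lift the degeneracy.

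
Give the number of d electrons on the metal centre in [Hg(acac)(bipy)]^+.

d¹⁰

Ligand charges: each acetylacetonate is −1; 2,2′-bipyridine is neutral. With an overall charge of +1 the mercury centre must be in the +2 oxidation state.
Hg sits in group 12, so the d-electron count is 12 − 2 = 10.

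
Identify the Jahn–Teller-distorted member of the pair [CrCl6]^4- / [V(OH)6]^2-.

[CrCl6]^4-

[CrCl6]^4-: Summing ligand charges against the −4 overall charge gives an oxidation state of +2 for chromium. Group 6 minus oxidation state 2 gives a d⁴ configuration. Chloride is a weak-field ligand for a first-row metal, so the complex is high-spin. The t₂g³e_g¹ (high-spin) configuration has an unevenly filled e_g set; the Jahn–Teller theorem predicts a tetragonal distortion (typically axial elongation) to lift the degeneracy.
[V(OH)6]^2-: Ligand charges: each hydroxide is −1. With an overall charge of −2 the vanadium centre must be in the +4 oxidation state. Group 5 minus oxidation state 4 gives a d¹ configuration. The d¹ configuration leaves the e_g set evenly filled (or empty) — no strong Jahn–Teller driving force.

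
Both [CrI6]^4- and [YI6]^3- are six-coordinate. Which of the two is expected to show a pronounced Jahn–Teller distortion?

[CrI6]^4-: Ligand charges: each iodide is −1. With an overall charge of −4 the chromium centre must be in the +2 oxidation state. Group 6 minus oxidation state 2 gives a d⁴ configuration. Iodide is a weak-field ligand for a first-row metal, so the complex is high-spin. The t₂g³e_g¹ (high-spin) configuration has an unevenly filled e_g set; the Jahn–Teller theorem predicts a tetragonal distortion (typically axial elongation) to lift the degeneracy.
[YI6]^3-: Each iodide is −1; balancing the −3 overall charge requires Y(III). Yttrium is a group-3 element; Y(III) is therefore d⁰. The d⁰ configuration leaves the e_g set evenly filled (or empty) — no strong Jahn–Teller driving force.

[CrI6]^4-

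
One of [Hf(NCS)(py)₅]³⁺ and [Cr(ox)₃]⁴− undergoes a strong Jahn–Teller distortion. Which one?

[Cr(ox)₃]⁴−

[Hf(NCS)(py)₅]³⁺: Summing ligand charges against the +3 overall charge gives an oxidation state of +4 for hafnium. Hafnium is a group-4 element; Hf(IV) is therefore d⁰. The d⁰ configuration leaves the e_g set evenly filled (or empty) — no strong Jahn–Teller driving force.
[Cr(ox)₃]⁴−: Summing ligand charges against the −4 overall charge gives an oxidation state of +2 for chromium. Group 6 minus oxidation state 2 gives a d⁴ configuration. Oxalate is a weak-field ligand for a first-row metal, so the complex is high-spin. The t₂g³e_g¹ (high-spin) configuration has an unevenly filled e_g set; the Jahn–Teller theorem predicts a tetragonal distortion (typically axial elongation) to lift the degeneracy.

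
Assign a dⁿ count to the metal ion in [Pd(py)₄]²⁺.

Summing ligand charges against the +2 overall charge gives an oxidation state of +2 for palladium.
Palladium is a group-10 element; Pd(II) is therefore d⁸.

d⁸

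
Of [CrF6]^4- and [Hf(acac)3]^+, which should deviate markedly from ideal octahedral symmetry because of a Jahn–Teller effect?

[CrF6]^4-

[CrF6]^4-: Ligand charges: each fluoride is −1. With an overall charge of −4 the chromium centre must be in the +2 oxidation state. Group 6 minus oxidation state 2 gives a d⁴ configuration. Fluoride is a weak-field ligand for a first-row metal, so the complex is high-spin. The t₂g³e_g¹ (high-spin) configuration has an unevenly filled e_g set; the Jahn–Teller theorem predicts a tetragonal distortion (typically axial elongation) to lift the degeneracy.
[Hf(acac)3]^+: Ligand charges: each acetylacetonate is −1. With an overall charge of +1 the hafnium centre must be in the +4 oxidation state. Group 4 minus oxidation state 4 gives a d⁰ configuration. The d⁰ configuration leaves the e_g set evenly filled (or empty) — no strong Jahn–Teller driving force.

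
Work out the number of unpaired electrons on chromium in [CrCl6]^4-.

4

Ligand charges: each chloride is −1. With an overall charge of −4 the chromium centre must be in the +2 oxidation state.
Chromium is a group-6 element; Cr(II) is therefore d⁴.
The spin state decides the count: Chloride is a weak-field ligand for a first-row metal, so the complex is high-spin.
An octahedral high-spin d⁴ ion is t₂g³e_g¹, giving 4 unpaired electrons.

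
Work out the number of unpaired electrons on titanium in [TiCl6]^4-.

2 unpaired electrons

Summing ligand charges against the −4 overall charge gives an oxidation state of +2 for titanium.
Group 4 minus oxidation state 2 gives a d² configuration.
In an octahedral field the d² configuration is t₂g²e_g⁰ (only one arrangement possible), giving 2 unpaired electrons.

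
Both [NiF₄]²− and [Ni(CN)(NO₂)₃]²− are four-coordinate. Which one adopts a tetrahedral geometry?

[NiF₄]²−

For [NiF₄]²−: Each fluoride is −1; balancing the −2 overall charge requires Ni(II). Nickel is a group-10 element; Ni(II) is therefore d⁸. Fluoride is a weak-field ligand. With weak-field ligands the CFSE gain from square planar is small, so a 3d d⁸ ion takes the sterically preferred tetrahedral geometry. → tetrahedral.
For [Ni(CN)(NO₂)₃]²−: Summing ligand charges against the −2 overall charge gives an oxidation state of +2 for nickel. Nickel is a group-10 element; Ni(II) is therefore d⁸. Cyanide and nitro (N-bound nitrite) are strong-field ligands (high in the spectrochemical series). A 3d d⁸ ion with strong-field ligands gains enough CFSE to favour square planar over tetrahedral. → square planar.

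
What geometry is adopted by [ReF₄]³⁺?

tetrahedral

Summing ligand charges against the +3 overall charge gives an oxidation state of +7 for rhenium.
Re sits in group 7, so the d-electron count is 7 − 7 = 0.
With 4 monodentate ligands the coordination number is 4.
A d⁰ ion has no crystal-field stabilisation preference between square planar and tetrahedral, so four ligands adopt the sterically favoured tetrahedral geometry.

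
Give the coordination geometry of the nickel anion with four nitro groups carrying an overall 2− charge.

Each nitro (N-bound nitrite) is −1; balancing the −2 overall charge requires Ni(II).
Ni sits in group 10, so the d-electron count is 10 − 2 = 8.
With 4 monodentate ligands the coordination number is 4.
Nitro (N-bound nitrite) is a strong-field ligand (high in the spectrochemical series).
A 3d d⁸ ion with strong-field ligands gains enough CFSE to favour square planar over tetrahedral.

square planar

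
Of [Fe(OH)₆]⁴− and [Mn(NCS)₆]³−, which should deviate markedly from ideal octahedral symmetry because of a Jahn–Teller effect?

[Fe(OH)₆]⁴−: Summing ligand charges against the −4 overall charge gives an oxidation state of +2 for iron. Group 8 minus oxidation state 2 gives a d⁶ configuration. Hydroxide is a weak-field ligand for a first-row metal, so the complex is high-spin. The d⁶ configuration leaves the e_g set evenly filled (or empty) — no strong Jahn–Teller driving force.
[Mn(NCS)₆]³−: Summing ligand charges against the −3 overall charge gives an oxidation state of +3 for manganese. Group 7 minus oxidation state 3 gives a d⁴ configuration. Isothiocyanate is a weak-field ligand for a first-row metal, so the complex is high-spin. The t₂g³e_g¹ (high-spin) configuration has an unevenly filled e_g set; the Jahn–Teller theorem predicts a tetragonal distortion (typically axial elongation) to lift the degeneracy.

[Mn(NCS)₆]³−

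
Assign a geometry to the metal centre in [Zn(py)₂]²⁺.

linear

Ligand charges: pyridine is neutral. With an overall charge of +2 the zinc centre must be in the +2 oxidation state.
Zn sits in group 12, so the d-electron count is 12 − 2 = 10.
Coordination number: 2.
A d¹⁰ ion with only two ligands adopts a linear arrangement (sp hybridisation; no CFSE preference).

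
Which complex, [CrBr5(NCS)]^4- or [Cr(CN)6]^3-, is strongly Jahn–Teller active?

[CrBr5(NCS)]^4-

[CrBr5(NCS)]^4-: Each bromide is −1; each isothiocyanate is −1; balancing the −4 overall charge requires Cr(II). Chromium is a group-6 element; Cr(II) is therefore d⁴. Bromide and isothiocyanate are weak-field ligands for a first-row metal, so the complex is high-spin. The t₂g³e_g¹ (high-spin) configuration has an unevenly filled e_g set; the Jahn–Teller theorem predicts a tetragonal distortion (typically axial elongation) to lift the degeneracy.
[Cr(CN)6]^3-: Ligand charges: each cyanide is −1. With an overall charge of −3 the chromium centre must be in the +3 oxidation state. Cr sits in group 6, so the d-electron count is 6 − 3 = 3. The d³ configuration leaves the e_g set evenly filled (or empty) — no strong Jahn–Teller driving force.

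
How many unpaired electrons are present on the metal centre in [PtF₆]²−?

Ligand charges: each fluoride is −1. With an overall charge of −2 the platinum centre must be in the +4 oxidation state.
Group 10 minus oxidation state 4 gives a d⁶ configuration.
The spin state decides the count: a 5d ion has a large Δₒ and is invariably low-spin.
An octahedral low-spin d⁶ ion is t₂g⁶e_g⁰, giving 0 unpaired electrons.

0 unpaired electrons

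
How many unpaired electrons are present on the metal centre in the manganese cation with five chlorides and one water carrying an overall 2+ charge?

0 unpaired electrons

Ligand charges: each chloride is −1; water is neutral. With an overall charge of +2 the manganese centre must be in the +7 oxidation state.
Mn sits in group 7, so the d-electron count is 7 − 7 = 0.
In an octahedral field the d⁰ configuration is t₂g⁰e_g⁰, giving 0 unpaired electrons.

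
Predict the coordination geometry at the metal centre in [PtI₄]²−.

Summing ligand charges against the −2 overall charge gives an oxidation state of +2 for platinum.
Pt sits in group 10, so the d-electron count is 10 − 2 = 8.
With 4 monodentate ligands the coordination number is 4.
A 5d d⁸ ion has a large crystal-field splitting; square planar leaves the high-energy d_{x²−y²} orbital empty and maximises CFSE.

square planar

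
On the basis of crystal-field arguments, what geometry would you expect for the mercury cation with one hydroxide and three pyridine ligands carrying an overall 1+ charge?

Summing ligand charges against the +1 overall charge gives an oxidation state of +2 for mercury.
Group 12 minus oxidation state 2 gives a d¹⁰ configuration.
Coordination number: 4.
A d¹⁰ ion has no crystal-field stabilisation preference between square planar and tetrahedral, so four ligands adopt the sterically favoured tetrahedral geometry.

tetrahedral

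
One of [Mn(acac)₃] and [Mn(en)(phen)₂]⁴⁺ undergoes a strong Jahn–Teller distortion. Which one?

[Mn(acac)₃]: Each acetylacetonate is −1; balancing the 0 overall charge requires Mn(III). Group 7 minus oxidation state 3 gives a d⁴ configuration. Acetylacetonate is a weak-field ligand for a first-row metal, so the complex is high-spin. The t₂g³e_g¹ (high-spin) configuration has an unevenly filled e_g set; the Jahn–Teller theorem predicts a tetragonal distortion (typically axial elongation) to lift the degeneracy.
[Mn(en)(phen)₂]⁴⁺: Summing ligand charges against the +4 overall charge gives an oxidation state of +4 for manganese. Manganese is a group-7 element; Mn(IV) is therefore d³. The d³ configuration leaves the e_g set evenly filled (or empty) — no strong Jahn–Teller driving force.

[Mn(acac)₃]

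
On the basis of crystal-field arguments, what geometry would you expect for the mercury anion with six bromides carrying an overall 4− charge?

octahedral

Each bromide is −1; balancing the −4 overall charge requires Hg(II).
Mercury is a group-12 element; Hg(II) is therefore d¹⁰.
With 6 monodentate ligands the coordination number is 6.
Six donors around a single metal centre give an octahedral coordination sphere.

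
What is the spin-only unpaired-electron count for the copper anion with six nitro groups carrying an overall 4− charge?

Each nitro (N-bound nitrite) is −1; balancing the −4 overall charge requires Cu(II).
Copper is a group-11 element; Cu(II) is therefore d⁹.
In an octahedral field the d⁹ configuration is t₂g⁶e_g³ (only one arrangement possible), giving 1 unpaired electron.

1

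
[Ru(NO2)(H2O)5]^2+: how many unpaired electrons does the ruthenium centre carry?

1 unpaired electron

Ligand charges: each nitro (N-bound nitrite) is −1; water is neutral. With an overall charge of +2 the ruthenium centre must be in the +3 oxidation state.
Ru sits in group 8, so the d-electron count is 8 − 3 = 5.
The spin state decides the count: a 4d ion has a large Δₒ and is invariably low-spin.
An octahedral low-spin d⁵ ion is t₂g⁵e_g⁰, giving 1 unpaired electron.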